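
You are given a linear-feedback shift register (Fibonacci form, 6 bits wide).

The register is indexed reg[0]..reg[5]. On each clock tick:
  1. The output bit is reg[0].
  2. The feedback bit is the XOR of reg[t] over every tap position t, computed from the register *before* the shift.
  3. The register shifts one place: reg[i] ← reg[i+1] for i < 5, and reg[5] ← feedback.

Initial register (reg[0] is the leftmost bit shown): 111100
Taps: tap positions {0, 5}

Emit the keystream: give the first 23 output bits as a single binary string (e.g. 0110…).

tick  register→output (feedback)
  0  111100→1 (1)
  1  111001→1 (0)
  2  110010→1 (1)
  3  100101→1 (0)
  4  001010→0 (0)
  5  010100→0 (0)
  6  101000→1 (1)
  7  010001→0 (1)
  8  100011→1 (0)
  9  000110→0 (0)
 10  001100→0 (0)
 11  011000→0 (0)
 12  110000→1 (1)
 13  100001→1 (0)
 14  000010→0 (0)
 15  000100→0 (0)
 16  001000→0 (0)
 17  010000→0 (0)
 18  100000→1 (1)
 19  000001→0 (1)
 20  000011→0 (1)
 21  000111→0 (1)
 22  001111→0 (1)

11110010100011000010000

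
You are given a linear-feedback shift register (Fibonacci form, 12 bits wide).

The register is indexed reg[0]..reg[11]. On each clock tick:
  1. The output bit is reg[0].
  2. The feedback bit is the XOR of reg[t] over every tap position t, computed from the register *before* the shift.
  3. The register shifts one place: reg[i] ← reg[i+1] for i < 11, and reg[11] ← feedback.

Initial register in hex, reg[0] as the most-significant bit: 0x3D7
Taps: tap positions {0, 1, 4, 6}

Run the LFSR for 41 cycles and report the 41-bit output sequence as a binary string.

step | reg (before) | out | fb
   0 | 001111010111 | 0 | 1
   1 | 011110101111 | 0 | 1
   2 | 111101011111 | 1 | 0
   3 | 111010111110 | 1 | 0
   4 | 110101111100 | 1 | 1
   5 | 101011111001 | 1 | 1
   6 | 010111110011 | 0 | 1
   7 | 101111100111 | 1 | 1
   8 | 011111001111 | 0 | 0
   9 | 111110011110 | 1 | 1
  10 | 111100111101 | 1 | 1
  11 | 111001111011 | 1 | 1
  12 | 110011110111 | 1 | 0
  13 | 100111101110 | 1 | 1
  14 | 001111011101 | 0 | 1
  15 | 011110111011 | 0 | 1
  16 | 111101110111 | 1 | 1
  17 | 111011101111 | 1 | 0
  18 | 110111011110 | 1 | 1
  19 | 101110111101 | 1 | 1
  20 | 011101111011 | 0 | 0
  21 | 111011110110 | 1 | 0
  22 | 110111101100 | 1 | 0
  23 | 101111011000 | 1 | 0
  24 | 011110110000 | 0 | 1
  25 | 111101100001 | 1 | 1
  26 | 111011000011 | 1 | 1
  27 | 110110000111 | 1 | 1
  28 | 101100001111 | 1 | 1
  29 | 011000011111 | 0 | 1
  30 | 110000111111 | 1 | 1
  31 | 100001111111 | 1 | 0
  32 | 000011111110 | 0 | 0
  33 | 000111111100 | 0 | 0
  34 | 001111111000 | 0 | 0
  35 | 011111110000 | 0 | 1
  36 | 111111100001 | 1 | 0
  37 | 111111000010 | 1 | 1
  38 | 111110000101 | 1 | 1
  39 | 111100001011 | 1 | 0
  40 | 111000010110 | 1 | 0

00111101011111001111011101111011000011111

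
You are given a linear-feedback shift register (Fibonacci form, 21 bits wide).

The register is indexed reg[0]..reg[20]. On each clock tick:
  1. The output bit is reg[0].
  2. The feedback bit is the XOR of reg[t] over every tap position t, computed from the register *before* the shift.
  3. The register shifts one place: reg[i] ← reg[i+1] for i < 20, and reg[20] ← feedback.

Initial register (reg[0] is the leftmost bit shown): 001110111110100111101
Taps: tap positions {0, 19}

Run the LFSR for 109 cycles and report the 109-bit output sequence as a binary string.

step | reg (before) | out | fb
   0 | 001110111110100111101 | 0 | 0
   1 | 011101111101001111010 | 0 | 1
   2 | 111011111010011110101 | 1 | 1
   3 | 110111110100111101011 | 1 | 0
   4 | 101111101001111010110 | 1 | 0
   5 | 011111010011110101100 | 0 | 0
   6 | 111110100111101011000 | 1 | 1
   7 | 111101001111010110001 | 1 | 1
   8 | 111010011110101100011 | 1 | 0
   9 | 110100111101011000110 | 1 | 0
  10 | 101001111010110001100 | 1 | 1
  11 | 010011110101100011001 | 0 | 0
  12 | 100111101011000110010 | 1 | 0
  13 | 001111010110001100100 | 0 | 0
  14 | 011110101100011001000 | 0 | 0
  15 | 111101011000110010000 | 1 | 1
  16 | 111010110001100100001 | 1 | 1
  17 | 110101100011001000011 | 1 | 0
  18 | 101011000110010000110 | 1 | 0
  19 | 010110001100100001100 | 0 | 0
  20 | 101100011001000011000 | 1 | 1
  21 | 011000110010000110001 | 0 | 0
  22 | 110001100100001100010 | 1 | 0
  23 | 100011001000011000100 | 1 | 1
  24 | 000110010000110001001 | 0 | 0
  25 | 001100100001100010010 | 0 | 1
  26 | 011001000011000100101 | 0 | 0
  27 | 110010000110001001010 | 1 | 0
  28 | 100100001100010010100 | 1 | 1
  29 | 001000011000100101001 | 0 | 0
  30 | 010000110001001010010 | 0 | 1
  31 | 100001100010010100101 | 1 | 1
  32 | 000011000100101001011 | 0 | 1
  33 | 000110001001010010111 | 0 | 1
  34 | 001100010010100101111 | 0 | 1
  35 | 011000100101001011111 | 0 | 1
  36 | 110001001010010111111 | 1 | 0
  37 | 100010010100101111110 | 1 | 0
  38 | 000100101001011111100 | 0 | 0
  39 | 001001010010111111000 | 0 | 0
  40 | 010010100101111110000 | 0 | 0
  41 | 100101001011111100000 | 1 | 1
  42 | 001010010111111000001 | 0 | 0
  43 | 010100101111110000010 | 0 | 1
  44 | 101001011111100000101 | 1 | 1
  45 | 010010111111000001011 | 0 | 1
  46 | 100101111110000010111 | 1 | 0
  47 | 001011111100000101110 | 0 | 1
  48 | 010111111000001011101 | 0 | 0
  49 | 101111110000010111010 | 1 | 0
  50 | 011111100000101110100 | 0 | 0
  51 | 111111000001011101000 | 1 | 1
  52 | 111110000010111010001 | 1 | 1
  53 | 111100000101110100011 | 1 | 0
  54 | 111000001011101000110 | 1 | 0
  55 | 110000010111010001100 | 1 | 1
  56 | 100000101110100011001 | 1 | 1
  57 | 000001011101000110011 | 0 | 1
  58 | 000010111010001100111 | 0 | 1
  59 | 000101110100011001111 | 0 | 1
  60 | 001011101000110011111 | 0 | 1
  61 | 010111010001100111111 | 0 | 1
  62 | 101110100011001111111 | 1 | 0
  63 | 011101000110011111110 | 0 | 1
  64 | 111010001100111111101 | 1 | 1
  65 | 110100011001111111011 | 1 | 0
  66 | 101000110011111110110 | 1 | 0
  67 | 010001100111111101100 | 0 | 0
  68 | 100011001111111011000 | 1 | 1
  69 | 000110011111110110001 | 0 | 0
  70 | 001100111111101100010 | 0 | 1
  71 | 011001111111011000101 | 0 | 0
  72 | 110011111110110001010 | 1 | 0
  73 | 100111111101100010100 | 1 | 1
  74 | 001111111011000101001 | 0 | 0
  75 | 011111110110001010010 | 0 | 1
  76 | 111111101100010100101 | 1 | 1
  77 | 111111011000101001011 | 1 | 0
  78 | 111110110001010010110 | 1 | 0
  79 | 111101100010100101100 | 1 | 1
  80 | 111011000101001011001 | 1 | 1
  81 | 110110001010010110011 | 1 | 0
  82 | 101100010100101100110 | 1 | 0
  83 | 011000101001011001100 | 0 | 0
  84 | 110001010010110011000 | 1 | 1
  85 | 100010100101100110001 | 1 | 1
  86 | 000101001011001100011 | 0 | 1
  87 | 001010010110011000111 | 0 | 1
  88 | 010100101100110001111 | 0 | 1
  89 | 101001011001100011111 | 1 | 0
  90 | 010010110011000111110 | 0 | 1
  91 | 100101100110001111101 | 1 | 1
  92 | 001011001100011111011 | 0 | 1
  93 | 010110011000111110111 | 0 | 1
  94 | 101100110001111101111 | 1 | 0
  95 | 011001100011111011110 | 0 | 1
  96 | 110011000111110111101 | 1 | 1
  97 | 100110001111101111011 | 1 | 0
  98 | 001100011111011110110 | 0 | 1
  99 | 011000111110111101101 | 0 | 0
 100 | 110001111101111011010 | 1 | 0
 101 | 100011111011110110100 | 1 | 1
 102 | 000111110111101101001 | 0 | 0
 103 | 001111101111011010010 | 0 | 1
 104 | 011111011110110100101 | 0 | 0
 105 | 111110111101101001010 | 1 | 0
 106 | 111101111011010010100 | 1 | 1
 107 | 111011110110100101001 | 1 | 1
 108 | 110111101101001010011 | 1 | 0

0011101111101001111010110001100100001100010010100101111110000010111010001100111111101100010100101100110001111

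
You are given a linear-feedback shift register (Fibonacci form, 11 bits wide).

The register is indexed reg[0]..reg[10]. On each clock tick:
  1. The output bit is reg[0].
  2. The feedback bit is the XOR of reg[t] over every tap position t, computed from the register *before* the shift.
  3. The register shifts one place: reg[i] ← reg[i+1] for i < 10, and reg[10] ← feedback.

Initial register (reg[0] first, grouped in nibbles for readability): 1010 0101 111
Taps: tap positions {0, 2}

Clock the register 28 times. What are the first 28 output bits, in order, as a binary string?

1010010111100110010011111110

step | reg (before) | out | fb
   0 | 10100101111 | 1 | 0
   1 | 01001011110 | 0 | 0
   2 | 10010111100 | 1 | 1
   3 | 00101111001 | 0 | 1
   4 | 01011110011 | 0 | 0
   5 | 10111100110 | 1 | 0
   6 | 01111001100 | 0 | 1
   7 | 11110011001 | 1 | 0
   8 | 11100110010 | 1 | 0
   9 | 11001100100 | 1 | 1
  10 | 10011001001 | 1 | 1
  11 | 00110010011 | 0 | 1
  12 | 01100100111 | 0 | 1
  13 | 11001001111 | 1 | 1
  14 | 10010011111 | 1 | 1
  15 | 00100111111 | 0 | 1
  16 | 01001111111 | 0 | 0
  17 | 10011111110 | 1 | 1
  18 | 00111111101 | 0 | 1
  19 | 01111111011 | 0 | 1
  20 | 11111110111 | 1 | 0
  21 | 11111101110 | 1 | 0
  22 | 11111011100 | 1 | 0
  23 | 11110111000 | 1 | 0
  24 | 11101110000 | 1 | 0
  25 | 11011100000 | 1 | 1
  26 | 10111000001 | 1 | 0
  27 | 01110000010 | 0 | 1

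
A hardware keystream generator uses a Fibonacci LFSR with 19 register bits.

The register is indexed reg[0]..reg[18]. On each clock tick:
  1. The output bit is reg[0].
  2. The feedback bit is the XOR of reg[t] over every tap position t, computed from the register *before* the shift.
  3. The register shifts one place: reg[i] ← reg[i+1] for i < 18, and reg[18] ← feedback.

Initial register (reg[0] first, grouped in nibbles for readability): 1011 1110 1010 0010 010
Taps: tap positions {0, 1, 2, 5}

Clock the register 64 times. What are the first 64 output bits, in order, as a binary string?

k : reg_k → out_k, fb_k
0: 1011111010100010010 → 1, fb=1
1: 0111110101000100101 → 0, fb=1
2: 1111101010001001011 → 1, fb=1
3: 1111010100010010111 → 1, fb=0
4: 1110101000100101110 → 1, fb=1
5: 1101010001001011101 → 1, fb=1
6: 1010100010010111011 → 1, fb=0
7: 0101000100101110110 → 0, fb=1
8: 1010001001011101101 → 1, fb=0
9: 0100010010111011010 → 0, fb=0
10: 1000100101110110100 → 1, fb=1
11: 0001001011101101001 → 0, fb=0
12: 0010010111011010010 → 0, fb=0
13: 0100101110110100100 → 0, fb=1
14: 1001011101101001001 → 1, fb=0
15: 0010111011010010010 → 0, fb=0
16: 0101110110100100100 → 0, fb=0
17: 1011101101001001000 → 1, fb=0
18: 0111011010010010000 → 0, fb=1
19: 1110110100100100001 → 1, fb=0
20: 1101101001001000010 → 1, fb=0
21: 1011010010010000100 → 1, fb=1
22: 0110100100100001001 → 0, fb=0
23: 1101001001000010010 → 1, fb=0
24: 1010010010000100100 → 1, fb=1
25: 0100100100001001001 → 0, fb=1
26: 1001001000010010011 → 1, fb=1
27: 0010010000100100111 → 0, fb=0
28: 0100100001001001110 → 0, fb=1
29: 1001000010010011101 → 1, fb=1
30: 0010000100100111011 → 0, fb=1
31: 0100001001001110111 → 0, fb=1
32: 1000010010011101111 → 1, fb=0
33: 0000100100111011110 → 0, fb=0
34: 0001001001110111100 → 0, fb=0
35: 0010010011101111000 → 0, fb=0
36: 0100100111011110000 → 0, fb=1
37: 1001001110111100001 → 1, fb=1
38: 0010011101111000011 → 0, fb=0
39: 0100111011110000110 → 0, fb=0
40: 1001110111100001100 → 1, fb=0
41: 0011101111000011000 → 0, fb=1
42: 0111011110000110001 → 0, fb=1
43: 1110111100001100011 → 1, fb=0
44: 1101111000011000110 → 1, fb=1
45: 1011110000110001101 → 1, fb=1
46: 0111100001100011011 → 0, fb=0
47: 1111000011000110110 → 1, fb=1
48: 1110000110001101101 → 1, fb=1
49: 1100001100011011011 → 1, fb=0
50: 1000011000110110110 → 1, fb=0
51: 0000110001101101100 → 0, fb=1
52: 0001100011011011001 → 0, fb=0
53: 0011000110110110010 → 0, fb=1
54: 0110001101101100101 → 0, fb=0
55: 1100011011011001010 → 1, fb=1
56: 1000110110110010101 → 1, fb=0
57: 0001101101100101010 → 0, fb=0
58: 0011011011001010100 → 0, fb=0
59: 0110110110010101000 → 0, fb=1
60: 1101101100101010001 → 1, fb=0
61: 1011011001010100010 → 1, fb=1
62: 0110110010101000101 → 0, fb=1
63: 1101100101010001011 → 1, fb=0

1011111010100010010111011010010010000100100111011110000110001101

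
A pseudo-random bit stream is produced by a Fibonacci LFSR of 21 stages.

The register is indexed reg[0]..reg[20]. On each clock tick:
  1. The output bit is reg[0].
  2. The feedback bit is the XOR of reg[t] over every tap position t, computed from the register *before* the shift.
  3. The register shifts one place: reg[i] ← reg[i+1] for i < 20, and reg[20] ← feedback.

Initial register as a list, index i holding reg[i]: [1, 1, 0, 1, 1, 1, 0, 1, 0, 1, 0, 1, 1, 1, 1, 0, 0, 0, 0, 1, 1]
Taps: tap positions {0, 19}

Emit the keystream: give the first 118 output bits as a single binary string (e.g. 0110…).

step | reg (before) | out | fb
   0 | 110111010101111000011 | 1 | 0
   1 | 101110101011110000110 | 1 | 0
   2 | 011101010111100001100 | 0 | 0
   3 | 111010101111000011000 | 1 | 1
   4 | 110101011110000110001 | 1 | 1
   5 | 101010111100001100011 | 1 | 0
   6 | 010101111000011000110 | 0 | 1
   7 | 101011110000110001101 | 1 | 1
   8 | 010111100001100011011 | 0 | 1
   9 | 101111000011000110111 | 1 | 0
  10 | 011110000110001101110 | 0 | 1
  11 | 111100001100011011101 | 1 | 1
  12 | 111000011000110111011 | 1 | 0
  13 | 110000110001101110110 | 1 | 0
  14 | 100001100011011101100 | 1 | 1
  15 | 000011000110111011001 | 0 | 0
  16 | 000110001101110110010 | 0 | 1
  17 | 001100011011101100101 | 0 | 0
  18 | 011000110111011001010 | 0 | 1
  19 | 110001101110110010101 | 1 | 1
  20 | 100011011101100101011 | 1 | 0
  21 | 000110111011001010110 | 0 | 1
  22 | 001101110110010101101 | 0 | 0
  23 | 011011101100101011010 | 0 | 1
  24 | 110111011001010110101 | 1 | 1
  25 | 101110110010101101011 | 1 | 0
  26 | 011101100101011010110 | 0 | 1
  27 | 111011001010110101101 | 1 | 1
  28 | 110110010101101011011 | 1 | 0
  29 | 101100101011010110110 | 1 | 0
  30 | 011001010110101101100 | 0 | 0
  31 | 110010101101011011000 | 1 | 1
  32 | 100101011010110110001 | 1 | 1
  33 | 001010110101101100011 | 0 | 1
  34 | 010101101011011000111 | 0 | 1
  35 | 101011010110110001111 | 1 | 0
  36 | 010110101101100011110 | 0 | 1
  37 | 101101011011000111101 | 1 | 1
  38 | 011010110110001111011 | 0 | 1
  39 | 110101101100011110111 | 1 | 0
  40 | 101011011000111101110 | 1 | 0
  41 | 010110110001111011100 | 0 | 0
  42 | 101101100011110111000 | 1 | 1
  43 | 011011000111101110001 | 0 | 0
  44 | 110110001111011100010 | 1 | 0
  45 | 101100011110111000100 | 1 | 1
  46 | 011000111101110001001 | 0 | 0
  47 | 110001111011100010010 | 1 | 0
  48 | 100011110111000100100 | 1 | 1
  49 | 000111101110001001001 | 0 | 0
  50 | 001111011100010010010 | 0 | 1
  51 | 011110111000100100101 | 0 | 0
  52 | 111101110001001001010 | 1 | 0
  53 | 111011100010010010100 | 1 | 1
  54 | 110111000100100101001 | 1 | 1
  55 | 101110001001001010011 | 1 | 0
  56 | 011100010010010100110 | 0 | 1
  57 | 111000100100101001101 | 1 | 1
  58 | 110001001001010011011 | 1 | 0
  59 | 100010010010100110110 | 1 | 0
  60 | 000100100101001101100 | 0 | 0
  61 | 001001001010011011000 | 0 | 0
  62 | 010010010100110110000 | 0 | 0
  63 | 100100101001101100000 | 1 | 1
  64 | 001001010011011000001 | 0 | 0
  65 | 010010100110110000010 | 0 | 1
  66 | 100101001101100000101 | 1 | 1
  67 | 001010011011000001011 | 0 | 1
  68 | 010100110110000010111 | 0 | 1
  69 | 101001101100000101111 | 1 | 0
  70 | 010011011000001011110 | 0 | 1
  71 | 100110110000010111101 | 1 | 1
  72 | 001101100000101111011 | 0 | 1
  73 | 011011000001011110111 | 0 | 1
  74 | 110110000010111101111 | 1 | 0
  75 | 101100000101111011110 | 1 | 0
  76 | 011000001011110111100 | 0 | 0
  77 | 110000010111101111000 | 1 | 1
  78 | 100000101111011110001 | 1 | 1
  79 | 000001011110111100011 | 0 | 1
  80 | 000010111101111000111 | 0 | 1
  81 | 000101111011110001111 | 0 | 1
  82 | 001011110111100011111 | 0 | 1
  83 | 010111101111000111111 | 0 | 1
  84 | 101111011110001111111 | 1 | 0
  85 | 011110111100011111110 | 0 | 1
  86 | 111101111000111111101 | 1 | 1
  87 | 111011110001111111011 | 1 | 0
  88 | 110111100011111110110 | 1 | 0
  89 | 101111000111111101100 | 1 | 1
  90 | 011110001111111011001 | 0 | 0
  91 | 111100011111110110010 | 1 | 0
  92 | 111000111111101100100 | 1 | 1
  93 | 110001111111011001001 | 1 | 1
  94 | 100011111110110010011 | 1 | 0
  95 | 000111111101100100110 | 0 | 1
  96 | 001111111011001001101 | 0 | 0
  97 | 011111110110010011010 | 0 | 1
  98 | 111111101100100110101 | 1 | 1
  99 | 111111011001001101011 | 1 | 0
 100 | 111110110010011010110 | 1 | 0
 101 | 111101100100110101100 | 1 | 1
 102 | 111011001001101011001 | 1 | 1
 103 | 110110010011010110011 | 1 | 0
 104 | 101100100110101100110 | 1 | 0
 105 | 011001001101011001100 | 0 | 0
 106 | 110010011010110011000 | 1 | 1
 107 | 100100110101100110001 | 1 | 1
 108 | 001001101011001100011 | 0 | 1
 109 | 010011010110011000111 | 0 | 1
 110 | 100110101100110001111 | 1 | 0
 111 | 001101011001100011110 | 0 | 1
 112 | 011010110011000111101 | 0 | 0
 113 | 110101100110001111010 | 1 | 0
 114 | 101011001100011110100 | 1 | 1
 115 | 010110011000111101001 | 0 | 0
 116 | 101100110001111010010 | 1 | 0
 117 | 011001100011110100100 | 0 | 0

1101110101011110000110001101110110010101101011011000111101110001001001010011011000001011110111100011111110110010011010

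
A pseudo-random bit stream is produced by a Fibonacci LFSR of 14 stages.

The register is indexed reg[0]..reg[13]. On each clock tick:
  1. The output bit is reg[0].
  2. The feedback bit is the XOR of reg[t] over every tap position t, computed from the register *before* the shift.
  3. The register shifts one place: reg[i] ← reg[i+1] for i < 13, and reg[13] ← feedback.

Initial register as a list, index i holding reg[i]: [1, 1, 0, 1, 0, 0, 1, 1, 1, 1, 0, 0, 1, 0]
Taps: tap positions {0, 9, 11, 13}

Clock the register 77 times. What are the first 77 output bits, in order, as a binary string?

11010011110010000000101111111111110011111010010011111011110110111000001000101

step | reg (before) | out | fb
   0 | 11010011110010 | 1 | 0
   1 | 10100111100100 | 1 | 0
   2 | 01001111001000 | 0 | 0
   3 | 10011110010000 | 1 | 0
   4 | 00111100100000 | 0 | 0
   5 | 01111001000000 | 0 | 0
   6 | 11110010000000 | 1 | 1
   7 | 11100100000001 | 1 | 0
   8 | 11001000000010 | 1 | 1
   9 | 10010000000101 | 1 | 1
  10 | 00100000001011 | 0 | 1
  11 | 01000000010111 | 0 | 1
  12 | 10000000101111 | 1 | 1
  13 | 00000001011111 | 0 | 1
  14 | 00000010111111 | 0 | 1
  15 | 00000101111111 | 0 | 1
  16 | 00001011111111 | 0 | 1
  17 | 00010111111111 | 0 | 1
  18 | 00101111111111 | 0 | 1
  19 | 01011111111111 | 0 | 1
  20 | 10111111111111 | 1 | 0
  21 | 01111111111110 | 0 | 0
  22 | 11111111111100 | 1 | 1
  23 | 11111111111001 | 1 | 1
  24 | 11111111110011 | 1 | 1
  25 | 11111111100111 | 1 | 1
  26 | 11111111001111 | 1 | 1
  27 | 11111110011111 | 1 | 0
  28 | 11111100111110 | 1 | 1
  29 | 11111001111101 | 1 | 0
  30 | 11110011111010 | 1 | 0
  31 | 11100111110100 | 1 | 1
  32 | 11001111101001 | 1 | 0
  33 | 10011111010010 | 1 | 0
  34 | 00111110100100 | 0 | 1
  35 | 01111101001001 | 0 | 1
  36 | 11111010010011 | 1 | 1
  37 | 11110100100111 | 1 | 1
  38 | 11101001001111 | 1 | 1
  39 | 11010010011111 | 1 | 0
  40 | 10100100111110 | 1 | 1
  41 | 01001001111101 | 0 | 1
  42 | 10010011111011 | 1 | 1
  43 | 00100111110111 | 0 | 1
  44 | 01001111101111 | 0 | 0
  45 | 10011111011110 | 1 | 1
  46 | 00111110111101 | 0 | 1
  47 | 01111101111011 | 0 | 0
  48 | 11111011110110 | 1 | 1
  49 | 11110111101101 | 1 | 1
  50 | 11101111011011 | 1 | 1
  51 | 11011110110111 | 1 | 0
  52 | 10111101101110 | 1 | 0
  53 | 01111011011100 | 0 | 0
  54 | 11110110111000 | 1 | 0
  55 | 11101101110000 | 1 | 0
  56 | 11011011100000 | 1 | 1
  57 | 10110111000001 | 1 | 0
  58 | 01101110000010 | 0 | 0
  59 | 11011100000100 | 1 | 0
  60 | 10111000001000 | 1 | 1
  61 | 01110000010001 | 0 | 0
  62 | 11100000100010 | 1 | 1
  63 | 11000001000101 | 1 | 1
  64 | 10000010001011 | 1 | 0
  65 | 00000100010110 | 0 | 0
  66 | 00001000101100 | 0 | 1
  67 | 00010001011001 | 0 | 0
  68 | 00100010110010 | 0 | 1
  69 | 01000101100101 | 0 | 0
  70 | 10001011001010 | 1 | 1
  71 | 00010110010101 | 0 | 1
  72 | 00101100101011 | 0 | 1
  73 | 01011001010111 | 0 | 1
  74 | 10110010101111 | 1 | 1
  75 | 01100101011111 | 0 | 1
  76 | 11001010111111 | 1 | 0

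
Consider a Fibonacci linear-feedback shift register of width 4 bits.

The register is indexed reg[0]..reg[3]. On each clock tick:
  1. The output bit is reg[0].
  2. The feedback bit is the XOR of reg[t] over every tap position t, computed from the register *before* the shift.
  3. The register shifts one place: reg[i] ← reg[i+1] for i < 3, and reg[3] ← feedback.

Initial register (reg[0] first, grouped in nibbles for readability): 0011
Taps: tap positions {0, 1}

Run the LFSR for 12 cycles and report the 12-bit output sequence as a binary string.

001101011110

step | reg (before) | out | fb
   0 | 0011 | 0 | 0
   1 | 0110 | 0 | 1
   2 | 1101 | 1 | 0
   3 | 1010 | 1 | 1
   4 | 0101 | 0 | 1
   5 | 1011 | 1 | 1
   6 | 0111 | 0 | 1
   7 | 1111 | 1 | 0
   8 | 1110 | 1 | 0
   9 | 1100 | 1 | 0
  10 | 1000 | 1 | 1
  11 | 0001 | 0 | 0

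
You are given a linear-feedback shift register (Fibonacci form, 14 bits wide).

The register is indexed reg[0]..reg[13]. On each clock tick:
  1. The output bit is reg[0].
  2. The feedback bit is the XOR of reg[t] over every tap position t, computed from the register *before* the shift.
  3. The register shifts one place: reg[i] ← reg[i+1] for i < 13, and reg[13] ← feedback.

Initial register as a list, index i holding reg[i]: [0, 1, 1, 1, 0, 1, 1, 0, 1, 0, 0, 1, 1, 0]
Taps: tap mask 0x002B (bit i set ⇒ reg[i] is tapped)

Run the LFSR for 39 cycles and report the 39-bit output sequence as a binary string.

011101101001101111110000001101100101110

step | reg (before) | out | fb
   0 | 01110110100110 | 0 | 1
   1 | 11101101001101 | 1 | 1
   2 | 11011010011011 | 1 | 1
   3 | 10110100110111 | 1 | 1
   4 | 01101001101111 | 0 | 1
   5 | 11010011011111 | 1 | 1
   6 | 10100110111111 | 1 | 0
   7 | 01001101111110 | 0 | 0
   8 | 10011011111100 | 1 | 0
   9 | 00110111111000 | 0 | 0
  10 | 01101111110000 | 0 | 0
  11 | 11011111100000 | 1 | 0
  12 | 10111111000000 | 1 | 1
  13 | 01111110000001 | 0 | 1
  14 | 11111100000011 | 1 | 0
  15 | 11111000000110 | 1 | 1
  16 | 11110000001101 | 1 | 1
  17 | 11100000011011 | 1 | 0
  18 | 11000000110110 | 1 | 0
  19 | 10000001101100 | 1 | 1
  20 | 00000011011001 | 0 | 0
  21 | 00000110110010 | 0 | 1
  22 | 00001101100101 | 0 | 1
  23 | 00011011001011 | 0 | 1
  24 | 00110110010111 | 0 | 0
  25 | 01101100101110 | 0 | 0
  26 | 11011001011100 | 1 | 1
  27 | 10110010111001 | 1 | 0
  28 | 01100101110010 | 0 | 0
  29 | 11001011100100 | 1 | 0
  30 | 10010111001000 | 1 | 1
  31 | 00101110010001 | 0 | 1
  32 | 01011100100011 | 0 | 1
  33 | 10111001000111 | 1 | 0
  34 | 01110010001110 | 0 | 0
  35 | 11100100011100 | 1 | 1
  36 | 11001000111001 | 1 | 0
  37 | 10010001110010 | 1 | 0
  38 | 00100011100100 | 0 | 0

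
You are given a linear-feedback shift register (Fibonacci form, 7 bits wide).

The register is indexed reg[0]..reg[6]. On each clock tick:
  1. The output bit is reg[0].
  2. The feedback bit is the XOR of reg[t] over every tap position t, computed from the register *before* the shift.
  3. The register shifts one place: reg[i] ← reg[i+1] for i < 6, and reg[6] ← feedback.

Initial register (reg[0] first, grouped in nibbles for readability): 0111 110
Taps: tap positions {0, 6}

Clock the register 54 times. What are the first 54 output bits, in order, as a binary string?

011111001010111001101000100111100010100001100000100000

tick  register→output (feedback)
  0  0111110→0 (0)
  1  1111100→1 (1)
  2  1111001→1 (0)
  3  1110010→1 (1)
  4  1100101→1 (0)
  5  1001010→1 (1)
  6  0010101→0 (1)
  7  0101011→0 (1)
  8  1010111→1 (0)
  9  0101110→0 (0)
 10  1011100→1 (1)
 11  0111001→0 (1)
 12  1110011→1 (0)
 13  1100110→1 (1)
 14  1001101→1 (0)
 15  0011010→0 (0)
 16  0110100→0 (0)
 17  1101000→1 (1)
 18  1010001→1 (0)
 19  0100010→0 (0)
 20  1000100→1 (1)
 21  0001001→0 (1)
 22  0010011→0 (1)
 23  0100111→0 (1)
 24  1001111→1 (0)
 25  0011110→0 (0)
 26  0111100→0 (0)
 27  1111000→1 (1)
 28  1110001→1 (0)
 29  1100010→1 (1)
 30  1000101→1 (0)
 31  0001010→0 (0)
 32  0010100→0 (0)
 33  0101000→0 (0)
 34  1010000→1 (1)
 35  0100001→0 (1)
 36  1000011→1 (0)
 37  0000110→0 (0)
 38  0001100→0 (0)
 39  0011000→0 (0)
 40  0110000→0 (0)
 41  1100000→1 (1)
 42  1000001→1 (0)
 43  0000010→0 (0)
 44  0000100→0 (0)
 45  0001000→0 (0)
 46  0010000→0 (0)
 47  0100000→0 (0)
 48  1000000→1 (1)
 49  0000001→0 (1)
 50  0000011→0 (1)
 51  0000111→0 (1)
 52  0001111→0 (1)
 53  0011111→0 (1)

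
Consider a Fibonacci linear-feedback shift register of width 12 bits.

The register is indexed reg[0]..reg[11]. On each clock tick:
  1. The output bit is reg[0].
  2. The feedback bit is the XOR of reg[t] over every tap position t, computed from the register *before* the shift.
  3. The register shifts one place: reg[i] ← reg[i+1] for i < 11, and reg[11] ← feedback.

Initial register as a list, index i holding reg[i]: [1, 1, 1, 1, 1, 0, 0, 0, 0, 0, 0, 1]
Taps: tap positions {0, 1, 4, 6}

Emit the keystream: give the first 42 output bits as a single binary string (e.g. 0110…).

k : reg_k → out_k, fb_k
0: 111110000001 → 1, fb=1
1: 111100000011 → 1, fb=0
2: 111000000110 → 1, fb=0
3: 110000001100 → 1, fb=0
4: 100000011000 → 1, fb=1
5: 000000110001 → 0, fb=1
6: 000001100011 → 0, fb=1
7: 000011000111 → 0, fb=1
8: 000110001111 → 0, fb=1
9: 001100011111 → 0, fb=0
10: 011000111110 → 0, fb=0
11: 110001111100 → 1, fb=1
12: 100011111001 → 1, fb=1
13: 000111110011 → 0, fb=0
14: 001111100110 → 0, fb=0
15: 011111001100 → 0, fb=0
16: 111110011000 → 1, fb=1
17: 111100110001 → 1, fb=1
18: 111001100011 → 1, fb=1
19: 110011000111 → 1, fb=1
20: 100110001111 → 1, fb=0
21: 001100011110 → 0, fb=0
22: 011000111100 → 0, fb=0
23: 110001111000 → 1, fb=1
24: 100011110001 → 1, fb=1
25: 000111100011 → 0, fb=0
26: 001111000110 → 0, fb=1
27: 011110001101 → 0, fb=0
28: 111100011010 → 1, fb=0
29: 111000110100 → 1, fb=1
30: 110001101001 → 1, fb=1
31: 100011010011 → 1, fb=0
32: 000110100110 → 0, fb=0
33: 001101001100 → 0, fb=0
34: 011010011000 → 0, fb=0
35: 110100110000 → 1, fb=1
36: 101001100001 → 1, fb=0
37: 010011000010 → 0, fb=0
38: 100110000100 → 1, fb=0
39: 001100001000 → 0, fb=0
40: 011000010000 → 0, fb=1
41: 110000100001 → 1, fb=1

111110000001100011111001100011110001101001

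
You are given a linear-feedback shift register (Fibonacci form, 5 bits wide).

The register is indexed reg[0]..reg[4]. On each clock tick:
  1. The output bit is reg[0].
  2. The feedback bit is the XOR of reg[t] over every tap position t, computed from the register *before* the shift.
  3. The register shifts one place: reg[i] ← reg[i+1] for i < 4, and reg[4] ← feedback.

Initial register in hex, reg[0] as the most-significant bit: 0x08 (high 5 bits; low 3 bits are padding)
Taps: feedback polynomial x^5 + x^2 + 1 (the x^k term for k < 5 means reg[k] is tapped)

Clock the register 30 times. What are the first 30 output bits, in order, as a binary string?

k : reg_k → out_k, fb_k
0: 00001 → 0, fb=0
1: 00010 → 0, fb=0
2: 00100 → 0, fb=1
3: 01001 → 0, fb=0
4: 10010 → 1, fb=1
5: 00101 → 0, fb=1
6: 01011 → 0, fb=0
7: 10110 → 1, fb=0
8: 01100 → 0, fb=1
9: 11001 → 1, fb=1
10: 10011 → 1, fb=1
11: 00111 → 0, fb=1
12: 01111 → 0, fb=1
13: 11111 → 1, fb=0
14: 11110 → 1, fb=0
15: 11100 → 1, fb=0
16: 11000 → 1, fb=1
17: 10001 → 1, fb=1
18: 00011 → 0, fb=0
19: 00110 → 0, fb=1
20: 01101 → 0, fb=1
21: 11011 → 1, fb=1
22: 10111 → 1, fb=0
23: 01110 → 0, fb=1
24: 11101 → 1, fb=0
25: 11010 → 1, fb=1
26: 10101 → 1, fb=0
27: 01010 → 0, fb=0
28: 10100 → 1, fb=0
29: 01000 → 0, fb=0

000010010110011111000110111010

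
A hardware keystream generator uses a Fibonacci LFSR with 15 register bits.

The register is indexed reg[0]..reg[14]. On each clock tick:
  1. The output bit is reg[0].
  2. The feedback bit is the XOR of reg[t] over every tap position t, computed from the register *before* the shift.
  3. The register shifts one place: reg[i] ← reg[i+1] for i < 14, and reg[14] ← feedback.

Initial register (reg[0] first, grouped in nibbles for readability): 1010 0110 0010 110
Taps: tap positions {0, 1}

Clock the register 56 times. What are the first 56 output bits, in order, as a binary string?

10100110001011011101010011101100111110100110101000011101

tick  register→output (feedback)
  0  101001100010110→1 (1)
  1  010011000101101→0 (1)
  2  100110001011011→1 (1)
  3  001100010110111→0 (0)
  4  011000101101110→0 (1)
  5  110001011011101→1 (0)
  6  100010110111010→1 (1)
  7  000101101110101→0 (0)
  8  001011011101010→0 (0)
  9  010110111010100→0 (1)
 10  101101110101001→1 (1)
 11  011011101010011→0 (1)
 12  110111010100111→1 (0)
 13  101110101001110→1 (1)
 14  011101010011101→0 (1)
 15  111010100111011→1 (0)
 16  110101001110110→1 (0)
 17  101010011101100→1 (1)
 18  010100111011001→0 (1)
 19  101001110110011→1 (1)
 20  010011101100111→0 (1)
 21  100111011001111→1 (1)
 22  001110110011111→0 (0)
 23  011101100111110→0 (1)
 24  111011001111101→1 (0)
 25  110110011111010→1 (0)
 26  101100111110100→1 (1)
 27  011001111101001→0 (1)
 28  110011111010011→1 (0)
 29  100111110100110→1 (1)
 30  001111101001101→0 (0)
 31  011111010011010→0 (1)
 32  111110100110101→1 (0)
 33  111101001101010→1 (0)
 34  111010011010100→1 (0)
 35  110100110101000→1 (0)
 36  101001101010000→1 (1)
 37  010011010100001→0 (1)
 38  100110101000011→1 (1)
 39  001101010000111→0 (0)
 40  011010100001110→0 (1)
 41  110101000011101→1 (0)
 42  101010000111010→1 (1)
 43  010100001110101→0 (1)
 44  101000011101011→1 (1)
 45  010000111010111→0 (1)
 46  100001110101111→1 (1)
 47  000011101011111→0 (0)
 48  000111010111110→0 (0)
 49  001110101111100→0 (0)
 50  011101011111000→0 (1)
 51  111010111110001→1 (0)
 52  110101111100010→1 (0)
 53  101011111000100→1 (1)
 54  010111110001001→0 (1)
 55  101111100010011→1 (1)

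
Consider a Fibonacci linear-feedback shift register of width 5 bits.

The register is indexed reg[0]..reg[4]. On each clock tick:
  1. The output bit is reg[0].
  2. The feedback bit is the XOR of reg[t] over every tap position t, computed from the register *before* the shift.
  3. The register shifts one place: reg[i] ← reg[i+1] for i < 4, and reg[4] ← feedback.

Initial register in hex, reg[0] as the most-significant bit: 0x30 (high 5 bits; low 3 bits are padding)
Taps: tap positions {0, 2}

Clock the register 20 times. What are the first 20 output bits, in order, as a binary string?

00110111010100001001

step | reg (before) | out | fb
   0 | 00110 | 0 | 1
   1 | 01101 | 0 | 1
   2 | 11011 | 1 | 1
   3 | 10111 | 1 | 0
   4 | 01110 | 0 | 1
   5 | 11101 | 1 | 0
   6 | 11010 | 1 | 1
   7 | 10101 | 1 | 0
   8 | 01010 | 0 | 0
   9 | 10100 | 1 | 0
  10 | 01000 | 0 | 0
  11 | 10000 | 1 | 1
  12 | 00001 | 0 | 0
  13 | 00010 | 0 | 0
  14 | 00100 | 0 | 1
  15 | 01001 | 0 | 0
  16 | 10010 | 1 | 1
  17 | 00101 | 0 | 1
  18 | 01011 | 0 | 0
  19 | 10110 | 1 | 0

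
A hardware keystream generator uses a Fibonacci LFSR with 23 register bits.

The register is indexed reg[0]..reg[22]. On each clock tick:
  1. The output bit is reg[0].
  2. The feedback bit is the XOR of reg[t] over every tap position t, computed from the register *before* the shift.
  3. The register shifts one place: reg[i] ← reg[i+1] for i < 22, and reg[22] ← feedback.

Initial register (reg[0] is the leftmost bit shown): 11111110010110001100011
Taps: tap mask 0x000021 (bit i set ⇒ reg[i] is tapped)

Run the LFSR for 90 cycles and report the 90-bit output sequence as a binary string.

111111100101100011000110011010101000000000010110011101010000010110110001101010110110011100

k : reg_k → out_k, fb_k
0: 11111110010110001100011 → 1, fb=0
1: 11111100101100011000110 → 1, fb=0
2: 11111001011000110001100 → 1, fb=1
3: 11110010110001100011001 → 1, fb=1
4: 11100101100011000110011 → 1, fb=0
5: 11001011000110001100110 → 1, fb=1
6: 10010110001100011001101 → 1, fb=0
7: 00101100011000110011010 → 0, fb=1
8: 01011000110001100110101 → 0, fb=0
9: 10110001100011001101010 → 1, fb=1
10: 01100011000110011010101 → 0, fb=0
11: 11000110001100110101010 → 1, fb=0
12: 10001100011001101010100 → 1, fb=0
13: 00011000110011010101000 → 0, fb=0
14: 00110001100110101010000 → 0, fb=0
15: 01100011001101010100000 → 0, fb=0
16: 11000110011010101000000 → 1, fb=0
17: 10001100110101010000000 → 1, fb=0
18: 00011001101010100000000 → 0, fb=0
19: 00110011010101000000000 → 0, fb=0
20: 01100110101010000000000 → 0, fb=1
21: 11001101010100000000001 → 1, fb=0
22: 10011010101000000000010 → 1, fb=1
23: 00110101010000000000101 → 0, fb=1
24: 01101010100000000001011 → 0, fb=0
25: 11010101000000000010110 → 1, fb=0
26: 10101010000000000101100 → 1, fb=1
27: 01010100000000001011001 → 0, fb=1
28: 10101000000000010110011 → 1, fb=1
29: 01010000000000101100111 → 0, fb=0
30: 10100000000001011001110 → 1, fb=1
31: 01000000000010110011101 → 0, fb=0
32: 10000000000101100111010 → 1, fb=1
33: 00000000001011001110101 → 0, fb=0
34: 00000000010110011101010 → 0, fb=0
35: 00000000101100111010100 → 0, fb=0
36: 00000001011001110101000 → 0, fb=0
37: 00000010110011101010000 → 0, fb=0
38: 00000101100111010100000 → 0, fb=1
39: 00001011001110101000001 → 0, fb=0
40: 00010110011101010000010 → 0, fb=1
41: 00101100111010100000101 → 0, fb=1
42: 01011001110101000001011 → 0, fb=0
43: 10110011101010000010110 → 1, fb=1
44: 01100111010100000101101 → 0, fb=1
45: 11001110101000001011011 → 1, fb=0
46: 10011101010000010110110 → 1, fb=0
47: 00111010100000101101100 → 0, fb=0
48: 01110101000001011011000 → 0, fb=1
49: 11101010000010110110001 → 1, fb=1
50: 11010100000101101100011 → 1, fb=0
51: 10101000001011011000110 → 1, fb=1
52: 01010000010110110001101 → 0, fb=0
53: 10100000101101100011010 → 1, fb=1
54: 01000001011011000110101 → 0, fb=0
55: 10000010110110001101010 → 1, fb=1
56: 00000101101100011010101 → 0, fb=1
57: 00001011011000110101011 → 0, fb=0
58: 00010110110001101010110 → 0, fb=1
59: 00101101100011010101101 → 0, fb=1
60: 01011011000110101011011 → 0, fb=0
61: 10110110001101010110110 → 1, fb=0
62: 01101100011010101101100 → 0, fb=1
63: 11011000110101011011001 → 1, fb=1
64: 10110001101010110110011 → 1, fb=1
65: 01100011010101101100111 → 0, fb=0
66: 11000110101011011001110 → 1, fb=0
67: 10001101010110110011100 → 1, fb=0
68: 00011010101101100111000 → 0, fb=0
69: 00110101011011001110000 → 0, fb=1
70: 01101010110110011100001 → 0, fb=0
71: 11010101101100111000010 → 1, fb=0
72: 10101011011001110000100 → 1, fb=1
73: 01010110110011100001001 → 0, fb=1
74: 10101101100111000010011 → 1, fb=0
75: 01011011001110000100110 → 0, fb=0
76: 10110110011100001001100 → 1, fb=0
77: 01101100111000010011000 → 0, fb=1
78: 11011001110000100110001 → 1, fb=1
79: 10110011100001001100011 → 1, fb=1
80: 01100111000010011000111 → 0, fb=1
81: 11001110000100110001111 → 1, fb=0
82: 10011100001001100011110 → 1, fb=0
83: 00111000010011000111100 → 0, fb=0
84: 01110000100110001111000 → 0, fb=0
85: 11100001001100011110000 → 1, fb=1
86: 11000010011000111100001 → 1, fb=1
87: 10000100110001111000011 → 1, fb=0
88: 00001001100011110000110 → 0, fb=0
89: 00010011000111100001100 → 0, fb=0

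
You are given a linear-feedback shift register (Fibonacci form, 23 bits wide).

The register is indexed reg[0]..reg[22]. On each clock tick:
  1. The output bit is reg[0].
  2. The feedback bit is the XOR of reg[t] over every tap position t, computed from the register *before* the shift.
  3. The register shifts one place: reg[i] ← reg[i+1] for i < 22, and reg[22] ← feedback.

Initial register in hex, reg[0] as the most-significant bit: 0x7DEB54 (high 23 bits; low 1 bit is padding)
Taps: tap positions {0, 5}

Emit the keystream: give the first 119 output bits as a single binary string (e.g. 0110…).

01111101111010110101010110000001000000111100101101000010111101010100011000111000101110110000001001011111101101101001001

step | reg (before) | out | fb
   0 | 01111101111010110101010 | 0 | 1
   1 | 11111011110101101010101 | 1 | 1
   2 | 11110111101011010101011 | 1 | 0
   3 | 11101111010110101010110 | 1 | 0
   4 | 11011110101101010101100 | 1 | 0
   5 | 10111101011010101011000 | 1 | 0
   6 | 01111010110101010110000 | 0 | 0
   7 | 11110101101010101100000 | 1 | 0
   8 | 11101011010101011000000 | 1 | 1
   9 | 11010110101010110000001 | 1 | 0
  10 | 10101101010101100000010 | 1 | 0
  11 | 01011010101011000000100 | 0 | 0
  12 | 10110101010110000001000 | 1 | 0
  13 | 01101010101100000010000 | 0 | 0
  14 | 11010101011000000100000 | 1 | 0
  15 | 10101010110000001000000 | 1 | 1
  16 | 01010101100000010000001 | 0 | 1
  17 | 10101011000000100000011 | 1 | 1
  18 | 01010110000001000000111 | 0 | 1
  19 | 10101100000010000001111 | 1 | 0
  20 | 01011000000100000011110 | 0 | 0
  21 | 10110000001000000111100 | 1 | 1
  22 | 01100000010000001111001 | 0 | 0
  23 | 11000000100000011110010 | 1 | 1
  24 | 10000001000000111100101 | 1 | 1
  25 | 00000010000001111001011 | 0 | 0
  26 | 00000100000011110010110 | 0 | 1
  27 | 00001000000111100101101 | 0 | 0
  28 | 00010000001111001011010 | 0 | 0
  29 | 00100000011110010110100 | 0 | 0
  30 | 01000000111100101101000 | 0 | 0
  31 | 10000001111001011010000 | 1 | 1
  32 | 00000011110010110100001 | 0 | 0
  33 | 00000111100101101000010 | 0 | 1
  34 | 00001111001011010000101 | 0 | 1
  35 | 00011110010110100001011 | 0 | 1
  36 | 00111100101101000010111 | 0 | 1
  37 | 01111001011010000101111 | 0 | 0
  38 | 11110010110100001011110 | 1 | 1
  39 | 11100101101000010111101 | 1 | 0
  40 | 11001011010000101111010 | 1 | 1
  41 | 10010110100001011110101 | 1 | 0
  42 | 00101101000010111101010 | 0 | 1
  43 | 01011010000101111010101 | 0 | 0
  44 | 10110100001011110101010 | 1 | 0
  45 | 01101000010111101010100 | 0 | 0
  46 | 11010000101111010101000 | 1 | 1
  47 | 10100001011110101010001 | 1 | 1
  48 | 01000010111101010100011 | 0 | 0
  49 | 10000101111010101000110 | 1 | 0
  50 | 00001011110101010001100 | 0 | 0
  51 | 00010111101010100011000 | 0 | 1
  52 | 00101111010101000110001 | 0 | 1
  53 | 01011110101010001100011 | 0 | 1
  54 | 10111101010100011000111 | 1 | 0
  55 | 01111010101000110001110 | 0 | 0
  56 | 11110101010001100011100 | 1 | 0
  57 | 11101010100011000111000 | 1 | 1
  58 | 11010101000110001110001 | 1 | 0
  59 | 10101010001100011100010 | 1 | 1
  60 | 01010100011000111000101 | 0 | 1
  61 | 10101000110001110001011 | 1 | 1
  62 | 01010001100011100010111 | 0 | 0
  63 | 10100011000111000101110 | 1 | 1
  64 | 01000110001110001011101 | 0 | 1
  65 | 10001100011100010111011 | 1 | 0
  66 | 00011000111000101110110 | 0 | 0
  67 | 00110001110001011101100 | 0 | 0
  68 | 01100011100010111011000 | 0 | 0
  69 | 11000111000101110110000 | 1 | 0
  70 | 10001110001011101100000 | 1 | 0
  71 | 00011100010111011000000 | 0 | 1
  72 | 00111000101110110000001 | 0 | 0
  73 | 01110001011101100000010 | 0 | 0
  74 | 11100010111011000000100 | 1 | 1
  75 | 11000101110110000001001 | 1 | 0
  76 | 10001011101100000010010 | 1 | 1
  77 | 00010111011000000100101 | 0 | 1
  78 | 00101110110000001001011 | 0 | 1
  79 | 01011101100000010010111 | 0 | 1
  80 | 10111011000000100101111 | 1 | 1
  81 | 01110110000001001011111 | 0 | 1
  82 | 11101100000010010111111 | 1 | 0
  83 | 11011000000100101111110 | 1 | 1
  84 | 10110000001001011111101 | 1 | 1
  85 | 01100000010010111111011 | 0 | 0
  86 | 11000000100101111110110 | 1 | 1
  87 | 10000001001011111101101 | 1 | 1
  88 | 00000010010111111011011 | 0 | 0
  89 | 00000100101111110110110 | 0 | 1
  90 | 00001001011111101101101 | 0 | 0
  91 | 00010010111111011011010 | 0 | 0
  92 | 00100101111110110110100 | 0 | 1
  93 | 01001011111101101101001 | 0 | 0
  94 | 10010111111011011010010 | 1 | 0
  95 | 00101111110110110100100 | 0 | 1
  96 | 01011111101101101001001 | 0 | 1
  97 | 10111111011011010010011 | 1 | 0
  98 | 01111110110110100100110 | 0 | 1
  99 | 11111101101101001001101 | 1 | 0
 100 | 11111011011010010011010 | 1 | 1
 101 | 11110110110100100110101 | 1 | 0
 102 | 11101101101001001101010 | 1 | 0
 103 | 11011011010010011010100 | 1 | 1
 104 | 10110110100100110101001 | 1 | 0
 105 | 01101101001001101010010 | 0 | 1
 106 | 11011010010011010100101 | 1 | 1
 107 | 10110100100110101001011 | 1 | 0
 108 | 01101001001101010010110 | 0 | 0
 109 | 11010010011010100101100 | 1 | 1
 110 | 10100100110101001011001 | 1 | 0
 111 | 01001001101010010110010 | 0 | 0
 112 | 10010011010100101100100 | 1 | 1
 113 | 00100110101001011001001 | 0 | 1
 114 | 01001101010010110010011 | 0 | 1
 115 | 10011010100101100100111 | 1 | 1
 116 | 00110101001011001001111 | 0 | 1
 117 | 01101010010110010011111 | 0 | 0
 118 | 11010100101100100111110 | 1 | 0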